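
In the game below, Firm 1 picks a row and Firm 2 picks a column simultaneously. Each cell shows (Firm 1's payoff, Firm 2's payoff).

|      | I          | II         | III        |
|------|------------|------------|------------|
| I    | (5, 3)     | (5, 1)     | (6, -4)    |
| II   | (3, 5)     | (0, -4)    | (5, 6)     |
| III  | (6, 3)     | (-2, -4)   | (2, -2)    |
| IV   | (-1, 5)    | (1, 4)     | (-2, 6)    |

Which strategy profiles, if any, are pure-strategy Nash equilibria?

(III, I)

Find each player's best response to every opponent strategy; NE are the intersections.
Firm 1's best responses — vs I: III (payoff 6); vs II: I (payoff 5); vs III: I (payoff 6).
Firm 2's best responses — vs I: I (payoff 3); vs II: III (payoff 6); vs III: I (payoff 3); vs IV: III (payoff 6).
The only mutual best response is (III, I); neither player gains by switching there.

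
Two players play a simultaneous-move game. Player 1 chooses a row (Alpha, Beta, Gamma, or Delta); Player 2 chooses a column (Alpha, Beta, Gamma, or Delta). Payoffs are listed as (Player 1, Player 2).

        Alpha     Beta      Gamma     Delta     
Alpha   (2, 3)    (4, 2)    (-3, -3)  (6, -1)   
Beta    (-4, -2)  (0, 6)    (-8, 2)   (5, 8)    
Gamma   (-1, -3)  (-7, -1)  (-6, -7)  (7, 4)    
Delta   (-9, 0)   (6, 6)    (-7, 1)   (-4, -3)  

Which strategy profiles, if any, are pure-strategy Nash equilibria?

Find each player's best response to every opponent strategy; NE are the intersections.
Player 1's best responses — vs Alpha: Alpha (payoff 2); vs Beta: Delta (payoff 6); vs Gamma: Alpha (payoff -3); vs Delta: Gamma (payoff 7).
Player 2's best responses — vs Alpha: Alpha (payoff 3); vs Beta: Delta (payoff 8); vs Gamma: Delta (payoff 4); vs Delta: Beta (payoff 6).
Mutual best responses occur at (Alpha, Alpha), (Gamma, Delta), and (Delta, Beta); at each, neither player gains by switching.

(Alpha, Alpha), (Gamma, Delta), and (Delta, Beta)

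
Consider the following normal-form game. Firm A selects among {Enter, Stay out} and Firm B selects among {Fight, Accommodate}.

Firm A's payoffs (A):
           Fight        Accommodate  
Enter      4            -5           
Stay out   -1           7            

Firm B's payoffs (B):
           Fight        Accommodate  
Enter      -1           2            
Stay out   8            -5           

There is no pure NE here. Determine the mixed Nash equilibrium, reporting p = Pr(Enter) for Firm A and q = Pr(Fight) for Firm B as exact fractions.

In a mixed NE each player is indifferent between their pure strategies, so the opponent's mix sets the indifference.
Firm B indifferent between Fight and Accommodate: p·(-1) + (1−p)·8 = p·2 + (1−p)·(-5) ⟹ 8 + (-9)p = (-5) + 7p ⟹ p = 13/16.
Firm A indifferent between Enter and Stay out: q·4 + (1−q)·(-5) = q·(-1) + (1−q)·7 ⟹ (-5) + 9q = 7 + (-8)q ⟹ q = 12/17.

p = 13/16, q = 12/17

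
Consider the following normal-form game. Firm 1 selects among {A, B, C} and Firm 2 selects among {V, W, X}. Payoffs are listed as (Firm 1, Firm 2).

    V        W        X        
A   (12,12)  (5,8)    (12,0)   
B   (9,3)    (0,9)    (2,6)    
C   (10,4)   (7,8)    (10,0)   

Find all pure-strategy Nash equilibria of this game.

(A, V) and (C, W)

Check mutual best responses: a cell is a NE iff neither player can gain by unilaterally deviating.
Firm 1's best responses — vs V: A (payoff 12); vs W: C (payoff 7); vs X: A (payoff 12).
Firm 2's best responses — vs A: V (payoff 12); vs B: W (payoff 9); vs C: W (payoff 8).
Mutual best responses occur at (A, V) and (C, W); at each, neither player gains by switching.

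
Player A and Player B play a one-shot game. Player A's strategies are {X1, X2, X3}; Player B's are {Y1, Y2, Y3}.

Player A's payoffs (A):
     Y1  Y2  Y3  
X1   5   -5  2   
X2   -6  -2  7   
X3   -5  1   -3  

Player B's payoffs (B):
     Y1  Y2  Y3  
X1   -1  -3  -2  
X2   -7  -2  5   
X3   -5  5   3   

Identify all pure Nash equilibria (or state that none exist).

Find each player's best response to every opponent strategy; NE are the intersections.
Player A's best responses — vs Y1: X1 (payoff 5); vs Y2: X3 (payoff 1); vs Y3: X2 (payoff 7).
Player B's best responses — vs X1: Y1 (payoff -1); vs X2: Y3 (payoff 5); vs X3: Y2 (payoff 5).
Mutual best responses occur at (X1, Y1), (X2, Y3), and (X3, Y2); at each, neither player gains by switching.

(X1, Y1), (X2, Y3), and (X3, Y2)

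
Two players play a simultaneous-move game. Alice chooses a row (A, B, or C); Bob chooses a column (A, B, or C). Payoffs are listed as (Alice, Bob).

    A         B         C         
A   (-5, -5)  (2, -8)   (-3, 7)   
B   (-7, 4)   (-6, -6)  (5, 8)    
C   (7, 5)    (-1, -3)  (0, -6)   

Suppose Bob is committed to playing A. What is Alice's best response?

With Bob fixed at A, Alice's payoffs are: A → -5, B → -7, C → 7.
The maximum is 7, achieved by C.

C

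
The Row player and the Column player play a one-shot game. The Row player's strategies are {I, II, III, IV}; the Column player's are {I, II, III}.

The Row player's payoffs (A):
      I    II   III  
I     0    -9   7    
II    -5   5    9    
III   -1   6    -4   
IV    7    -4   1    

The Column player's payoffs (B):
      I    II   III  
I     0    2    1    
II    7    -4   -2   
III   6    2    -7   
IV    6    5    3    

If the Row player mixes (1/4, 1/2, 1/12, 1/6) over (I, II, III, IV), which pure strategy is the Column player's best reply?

I

The Column player's best reply maximizes expected payoff against the mix.
I: (1/4)·0 + (1/2)·7 + (1/12)·6 + (1/6)·6 = 5
II: (1/4)·2 + (1/2)·(-4) + (1/12)·2 + (1/6)·5 = -1/2
III: (1/4)·1 + (1/2)·(-2) + (1/12)·(-7) + (1/6)·3 = -5/6
Highest expected payoff is 5, from I.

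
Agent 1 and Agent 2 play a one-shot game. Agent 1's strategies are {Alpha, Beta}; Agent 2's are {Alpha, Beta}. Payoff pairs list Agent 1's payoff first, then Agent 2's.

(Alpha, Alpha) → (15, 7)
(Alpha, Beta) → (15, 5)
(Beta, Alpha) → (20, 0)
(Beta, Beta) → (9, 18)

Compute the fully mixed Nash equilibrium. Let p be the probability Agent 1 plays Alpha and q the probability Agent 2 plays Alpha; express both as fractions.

p = 9/10, q = 6/11

In a mixed NE each player is indifferent between their pure strategies, so the opponent's mix sets the indifference.
Agent 2 indifferent between Alpha and Beta: p·7 + (1−p)·0 = p·5 + (1−p)·18 ⟹ 0 + 7p = 18 + (-13)p ⟹ p = 9/10.
Agent 1 indifferent between Alpha and Beta: q·15 + (1−q)·15 = q·20 + (1−q)·9 ⟹ 15 + 0q = 9 + 11q ⟹ q = 6/11.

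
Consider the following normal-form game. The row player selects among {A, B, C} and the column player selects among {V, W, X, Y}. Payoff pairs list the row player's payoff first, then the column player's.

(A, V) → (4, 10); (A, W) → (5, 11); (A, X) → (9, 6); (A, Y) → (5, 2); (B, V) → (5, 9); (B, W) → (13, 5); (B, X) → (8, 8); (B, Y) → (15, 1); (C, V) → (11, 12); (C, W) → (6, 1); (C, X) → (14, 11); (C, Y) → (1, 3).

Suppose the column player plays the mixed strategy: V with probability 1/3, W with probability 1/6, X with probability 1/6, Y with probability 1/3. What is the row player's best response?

Compute the row player's expected payoff from each pure strategy against the given mix.
A: (1/3)·4 + (1/6)·5 + (1/6)·9 + (1/3)·5 = 16/3
B: (1/3)·5 + (1/6)·13 + (1/6)·8 + (1/3)·15 = 61/6
C: (1/3)·11 + (1/6)·6 + (1/6)·14 + (1/3)·1 = 22/3
Highest expected payoff is 61/6, from B.

B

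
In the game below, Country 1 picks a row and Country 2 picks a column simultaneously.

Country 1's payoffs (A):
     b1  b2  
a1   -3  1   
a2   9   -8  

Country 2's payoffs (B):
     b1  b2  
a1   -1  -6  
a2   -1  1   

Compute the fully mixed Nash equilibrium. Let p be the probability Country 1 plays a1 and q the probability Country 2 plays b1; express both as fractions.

In a mixed NE each player is indifferent between their pure strategies, so the opponent's mix sets the indifference.
Country 2 indifferent between b1 and b2: p·(-1) + (1−p)·(-1) = p·(-6) + (1−p)·1 ⟹ (-1) + 0p = 1 + (-7)p ⟹ p = 2/7.
Country 1 indifferent between a1 and a2: q·(-3) + (1−q)·1 = q·9 + (1−q)·(-8) ⟹ 1 + (-4)q = (-8) + 17q ⟹ q = 3/7.

p = 2/7, q = 3/7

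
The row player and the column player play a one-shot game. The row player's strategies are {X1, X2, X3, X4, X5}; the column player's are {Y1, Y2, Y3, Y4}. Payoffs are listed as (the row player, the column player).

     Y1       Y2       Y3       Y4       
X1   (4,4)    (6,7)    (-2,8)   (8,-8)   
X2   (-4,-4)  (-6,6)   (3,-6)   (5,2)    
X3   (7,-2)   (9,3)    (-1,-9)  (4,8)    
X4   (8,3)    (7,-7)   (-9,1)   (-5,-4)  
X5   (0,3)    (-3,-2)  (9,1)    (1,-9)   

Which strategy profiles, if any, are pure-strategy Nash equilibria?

Check mutual best responses: a cell is a NE iff neither player can gain by unilaterally deviating.
The row player's best responses — vs Y1: X4 (payoff 8); vs Y2: X3 (payoff 9); vs Y3: X5 (payoff 9); vs Y4: X1 (payoff 8).
The column player's best responses — vs X1: Y3 (payoff 8); vs X2: Y2 (payoff 6); vs X3: Y4 (payoff 8); vs X4: Y1 (payoff 3); vs X5: Y1 (payoff 3).
The only mutual best response is (X4, Y1); neither player gains by switching there.

(X4, Y1)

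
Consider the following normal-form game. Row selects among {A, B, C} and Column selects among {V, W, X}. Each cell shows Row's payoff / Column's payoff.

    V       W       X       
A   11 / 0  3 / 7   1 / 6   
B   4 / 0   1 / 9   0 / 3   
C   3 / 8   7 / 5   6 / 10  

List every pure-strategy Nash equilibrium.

Find each player's best response to every opponent strategy; NE are the intersections.
Row's best responses — vs V: A (payoff 11); vs W: C (payoff 7); vs X: C (payoff 6).
Column's best responses — vs A: W (payoff 7); vs B: W (payoff 9); vs C: X (payoff 10).
The only mutual best response is (C, X); neither player gains by switching there.

(C, X)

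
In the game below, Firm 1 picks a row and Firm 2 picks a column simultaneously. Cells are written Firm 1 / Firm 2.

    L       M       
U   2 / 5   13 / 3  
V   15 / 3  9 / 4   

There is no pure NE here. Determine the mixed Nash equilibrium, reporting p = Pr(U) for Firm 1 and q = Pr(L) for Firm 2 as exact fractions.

In a mixed NE each player is indifferent between their pure strategies, so the opponent's mix sets the indifference.
Firm 2 indifferent between L and M: p·5 + (1−p)·3 = p·3 + (1−p)·4 ⟹ 3 + 2p = 4 + (-1)p ⟹ p = 1/3.
Firm 1 indifferent between U and V: q·2 + (1−q)·13 = q·15 + (1−q)·9 ⟹ 13 + (-11)q = 9 + 6q ⟹ q = 4/17.

p = 1/3, q = 4/17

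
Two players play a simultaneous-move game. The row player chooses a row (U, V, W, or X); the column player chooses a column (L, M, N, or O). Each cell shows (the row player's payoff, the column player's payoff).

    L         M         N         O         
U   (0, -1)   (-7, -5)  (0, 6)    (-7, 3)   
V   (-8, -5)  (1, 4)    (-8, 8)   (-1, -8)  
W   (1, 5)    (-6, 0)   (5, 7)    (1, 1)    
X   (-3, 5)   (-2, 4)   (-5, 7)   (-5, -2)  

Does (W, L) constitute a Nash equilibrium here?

No

Holding the column player at L: the row player gets 1 from W, versus 0 from U, -8 from V, -3 from X. No profitable deviation for the row player.
Holding the row player at W: the column player gets 5 from L but could get 7 by switching to N. The column player has a profitable deviation.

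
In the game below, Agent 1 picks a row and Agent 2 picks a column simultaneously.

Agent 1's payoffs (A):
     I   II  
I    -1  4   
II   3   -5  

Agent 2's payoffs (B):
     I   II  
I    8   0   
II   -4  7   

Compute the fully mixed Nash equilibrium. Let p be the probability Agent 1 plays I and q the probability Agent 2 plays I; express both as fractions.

In a mixed NE each player is indifferent between their pure strategies, so the opponent's mix sets the indifference.
Agent 2 indifferent between I and II: p·8 + (1−p)·(-4) = p·0 + (1−p)·7 ⟹ (-4) + 12p = 7 + (-7)p ⟹ p = 11/19.
Agent 1 indifferent between I and II: q·(-1) + (1−q)·4 = q·3 + (1−q)·(-5) ⟹ 4 + (-5)q = (-5) + 8q ⟹ q = 9/13.

p = 11/19, q = 9/13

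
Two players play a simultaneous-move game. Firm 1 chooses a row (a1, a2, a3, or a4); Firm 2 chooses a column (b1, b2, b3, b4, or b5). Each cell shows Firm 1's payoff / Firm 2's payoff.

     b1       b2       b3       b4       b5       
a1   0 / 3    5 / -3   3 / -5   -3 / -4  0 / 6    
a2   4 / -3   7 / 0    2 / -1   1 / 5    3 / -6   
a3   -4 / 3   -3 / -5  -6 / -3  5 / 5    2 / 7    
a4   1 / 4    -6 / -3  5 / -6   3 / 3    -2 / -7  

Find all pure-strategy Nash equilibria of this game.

A profile is a Nash equilibrium when each player is best-responding to the other.
Firm 1's best responses — vs b1: a2 (payoff 4); vs b2: a2 (payoff 7); vs b3: a4 (payoff 5); vs b4: a3 (payoff 5); vs b5: a2 (payoff 3).
Firm 2's best responses — vs a1: b5 (payoff 6); vs a2: b4 (payoff 5); vs a3: b5 (payoff 7); vs a4: b1 (payoff 4).
No cell has both players best-responding. For instance, Firm 1's best reply to b2 is a2, but against a2 Firm 2 prefers b4 over b2.

No pure-strategy Nash equilibrium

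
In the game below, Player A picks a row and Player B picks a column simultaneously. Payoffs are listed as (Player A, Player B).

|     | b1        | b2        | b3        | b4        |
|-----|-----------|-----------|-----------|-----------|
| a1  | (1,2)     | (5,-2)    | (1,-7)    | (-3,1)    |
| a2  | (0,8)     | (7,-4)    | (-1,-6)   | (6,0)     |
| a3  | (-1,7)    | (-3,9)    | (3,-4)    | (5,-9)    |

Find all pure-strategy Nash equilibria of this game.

(a1, b1)

A profile is a Nash equilibrium when each player is best-responding to the other.
Player A's best responses — vs b1: a1 (payoff 1); vs b2: a2 (payoff 7); vs b3: a3 (payoff 3); vs b4: a2 (payoff 6).
Player B's best responses — vs a1: b1 (payoff 2); vs a2: b1 (payoff 8); vs a3: b2 (payoff 9).
The only mutual best response is (a1, b1); neither player gains by switching there.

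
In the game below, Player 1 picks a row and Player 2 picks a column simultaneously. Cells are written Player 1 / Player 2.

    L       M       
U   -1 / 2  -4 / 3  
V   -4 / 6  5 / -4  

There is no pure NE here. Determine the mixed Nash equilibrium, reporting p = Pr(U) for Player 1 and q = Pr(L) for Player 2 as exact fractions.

Each player's mixing probability is pinned down by making the *other* player indifferent.
Player 2 indifferent between L and M: p·2 + (1−p)·6 = p·3 + (1−p)·(-4) ⟹ 6 + (-4)p = (-4) + 7p ⟹ p = 10/11.
Player 1 indifferent between U and V: q·(-1) + (1−q)·(-4) = q·(-4) + (1−q)·5 ⟹ (-4) + 3q = 5 + (-9)q ⟹ q = 3/4.

p = 10/11, q = 3/4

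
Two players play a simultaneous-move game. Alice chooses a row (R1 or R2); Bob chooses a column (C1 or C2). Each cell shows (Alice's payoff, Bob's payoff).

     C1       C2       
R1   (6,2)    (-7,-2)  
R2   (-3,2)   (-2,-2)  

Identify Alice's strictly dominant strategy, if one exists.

None

Check whether one of Alice's strategies beats all alternatives regardless of what the opponent does.
R1 is not dominant: against C2, R2 gives -2 > -7.
R2 is not dominant: against C1, R1 gives 6 > -3.
No single strategy is best against every opponent action.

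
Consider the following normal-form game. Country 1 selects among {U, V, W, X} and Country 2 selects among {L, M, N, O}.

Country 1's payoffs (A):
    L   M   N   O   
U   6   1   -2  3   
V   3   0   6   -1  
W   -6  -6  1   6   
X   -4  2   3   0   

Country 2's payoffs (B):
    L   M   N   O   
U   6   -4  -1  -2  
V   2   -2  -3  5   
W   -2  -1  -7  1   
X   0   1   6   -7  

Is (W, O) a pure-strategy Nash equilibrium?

Holding Country 2 at O: Country 1 gets 6 from W, versus 3 from U, -1 from V, 0 from X. No profitable deviation for Country 1.
Holding Country 1 at W: Country 2 gets 1 from O, versus -2 from L, -1 from M, -7 from N. No profitable deviation for Country 2 either.

Yes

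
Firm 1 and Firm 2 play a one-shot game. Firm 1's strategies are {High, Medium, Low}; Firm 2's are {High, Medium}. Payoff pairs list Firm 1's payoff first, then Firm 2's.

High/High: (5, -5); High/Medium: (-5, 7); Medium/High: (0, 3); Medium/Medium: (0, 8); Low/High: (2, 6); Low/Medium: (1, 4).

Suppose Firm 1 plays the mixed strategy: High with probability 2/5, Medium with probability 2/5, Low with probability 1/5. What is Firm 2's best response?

Medium

Firm 2's best reply maximizes expected payoff against the mix.
High: (2/5)·(-5) + (2/5)·3 + (1/5)·6 = 2/5
Medium: (2/5)·7 + (2/5)·8 + (1/5)·4 = 34/5
Highest expected payoff is 34/5, from Medium.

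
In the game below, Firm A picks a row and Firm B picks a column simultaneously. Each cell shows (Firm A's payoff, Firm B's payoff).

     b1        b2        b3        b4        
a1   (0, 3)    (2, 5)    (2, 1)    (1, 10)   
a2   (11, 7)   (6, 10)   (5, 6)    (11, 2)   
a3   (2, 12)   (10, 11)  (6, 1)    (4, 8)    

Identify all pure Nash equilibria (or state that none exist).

Find each player's best response to every opponent strategy; NE are the intersections.
Firm A's best responses — vs b1: a2 (payoff 11); vs b2: a3 (payoff 10); vs b3: a3 (payoff 6); vs b4: a2 (payoff 11).
Firm B's best responses — vs a1: b4 (payoff 10); vs a2: b2 (payoff 10); vs a3: b1 (payoff 12).
No cell has both players best-responding. For instance, Firm A's best reply to b1 is a2, but against a2 Firm B prefers b2 over b1.

No pure-strategy Nash equilibrium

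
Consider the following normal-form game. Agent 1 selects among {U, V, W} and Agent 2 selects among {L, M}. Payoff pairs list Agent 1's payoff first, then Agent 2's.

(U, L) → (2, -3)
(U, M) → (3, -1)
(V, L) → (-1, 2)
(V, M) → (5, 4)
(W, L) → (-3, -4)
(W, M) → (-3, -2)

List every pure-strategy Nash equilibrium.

A profile is a Nash equilibrium when each player is best-responding to the other.
Agent 1's best responses — vs L: U (payoff 2); vs M: V (payoff 5).
Agent 2's best responses — vs U: M (payoff -1); vs V: M (payoff 4); vs W: M (payoff -2).
The only mutual best response is (V, M); neither player gains by switching there.

(V, M)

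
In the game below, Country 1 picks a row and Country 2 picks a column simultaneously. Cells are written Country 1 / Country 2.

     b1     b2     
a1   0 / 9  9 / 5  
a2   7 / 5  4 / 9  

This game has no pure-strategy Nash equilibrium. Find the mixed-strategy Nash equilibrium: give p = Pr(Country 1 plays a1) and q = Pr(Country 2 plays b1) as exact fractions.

p = 1/2, q = 5/12

In a mixed NE each player is indifferent between their pure strategies, so the opponent's mix sets the indifference.
Country 2 indifferent between b1 and b2: p·9 + (1−p)·5 = p·5 + (1−p)·9 ⟹ 5 + 4p = 9 + (-4)p ⟹ p = 1/2.
Country 1 indifferent between a1 and a2: q·0 + (1−q)·9 = q·7 + (1−q)·4 ⟹ 9 + (-9)q = 4 + 3q ⟹ q = 5/12.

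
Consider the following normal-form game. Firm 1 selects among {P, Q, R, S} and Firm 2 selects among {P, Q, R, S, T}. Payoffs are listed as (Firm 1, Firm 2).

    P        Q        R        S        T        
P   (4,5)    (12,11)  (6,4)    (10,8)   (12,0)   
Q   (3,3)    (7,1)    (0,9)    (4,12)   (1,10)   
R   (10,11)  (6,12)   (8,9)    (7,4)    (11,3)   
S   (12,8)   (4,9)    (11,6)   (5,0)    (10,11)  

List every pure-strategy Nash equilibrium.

(P, Q)

Check mutual best responses: a cell is a NE iff neither player can gain by unilaterally deviating.
Firm 1's best responses — vs P: S (payoff 12); vs Q: P (payoff 12); vs R: S (payoff 11); vs S: P (payoff 10); vs T: P (payoff 12).
Firm 2's best responses — vs P: Q (payoff 11); vs Q: S (payoff 12); vs R: Q (payoff 12); vs S: T (payoff 11).
The only mutual best response is (P, Q); neither player gains by switching there.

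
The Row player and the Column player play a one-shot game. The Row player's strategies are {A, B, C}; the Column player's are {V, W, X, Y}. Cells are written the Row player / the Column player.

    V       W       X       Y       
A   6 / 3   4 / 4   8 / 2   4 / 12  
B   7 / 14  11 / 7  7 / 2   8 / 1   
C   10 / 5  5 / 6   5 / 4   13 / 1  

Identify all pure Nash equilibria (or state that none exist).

No pure-strategy Nash equilibrium

Find each player's best response to every opponent strategy; NE are the intersections.
The Row player's best responses — vs V: C (payoff 10); vs W: B (payoff 11); vs X: A (payoff 8); vs Y: C (payoff 13).
The Column player's best responses — vs A: Y (payoff 12); vs B: V (payoff 14); vs C: W (payoff 6).
No cell has both players best-responding. For instance, the Row player's best reply to V is C, but against C the Column player prefers W over V.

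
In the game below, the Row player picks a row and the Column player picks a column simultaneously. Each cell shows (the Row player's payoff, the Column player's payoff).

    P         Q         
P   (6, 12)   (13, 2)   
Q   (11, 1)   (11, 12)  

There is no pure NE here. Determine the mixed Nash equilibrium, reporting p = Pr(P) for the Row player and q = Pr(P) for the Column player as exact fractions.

Each player's mixing probability is pinned down by making the *other* player indifferent.
The Column player indifferent between P and Q: p·12 + (1−p)·1 = p·2 + (1−p)·12 ⟹ 1 + 11p = 12 + (-10)p ⟹ p = 11/21.
The Row player indifferent between P and Q: q·6 + (1−q)·13 = q·11 + (1−q)·11 ⟹ 13 + (-7)q = 11 + 0q ⟹ q = 2/7.

p = 11/21, q = 2/7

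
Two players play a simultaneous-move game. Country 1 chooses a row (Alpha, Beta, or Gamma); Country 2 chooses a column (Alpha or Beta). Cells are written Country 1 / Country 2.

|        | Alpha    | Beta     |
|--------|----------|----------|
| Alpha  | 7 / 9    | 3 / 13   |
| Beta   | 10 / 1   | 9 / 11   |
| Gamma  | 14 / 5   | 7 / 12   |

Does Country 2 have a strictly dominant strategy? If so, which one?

Beta

Check whether one of Country 2's strategies beats all alternatives regardless of what the opponent does.
Beta strictly dominates: vs Alpha: 13 > 9; vs Beta: 11 > 1; vs Gamma: 12 > 5.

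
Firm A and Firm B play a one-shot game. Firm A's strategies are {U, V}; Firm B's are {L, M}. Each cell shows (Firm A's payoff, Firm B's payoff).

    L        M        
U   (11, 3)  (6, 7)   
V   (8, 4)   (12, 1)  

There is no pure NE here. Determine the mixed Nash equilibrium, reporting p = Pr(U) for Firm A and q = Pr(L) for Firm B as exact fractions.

p = 3/7, q = 2/3

In a mixed NE each player is indifferent between their pure strategies, so the opponent's mix sets the indifference.
Firm B indifferent between L and M: p·3 + (1−p)·4 = p·7 + (1−p)·1 ⟹ 4 + (-1)p = 1 + 6p ⟹ p = 3/7.
Firm A indifferent between U and V: q·11 + (1−q)·6 = q·8 + (1−q)·12 ⟹ 6 + 5q = 12 + (-4)q ⟹ q = 2/3.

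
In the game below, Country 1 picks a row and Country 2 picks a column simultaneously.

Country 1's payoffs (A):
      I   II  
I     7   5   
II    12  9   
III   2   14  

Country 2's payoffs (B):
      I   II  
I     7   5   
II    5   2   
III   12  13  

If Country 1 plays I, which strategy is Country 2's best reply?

I

With Country 1 fixed at I, Country 2's payoffs are: I → 7, II → 5.
The maximum is 7, achieved by I.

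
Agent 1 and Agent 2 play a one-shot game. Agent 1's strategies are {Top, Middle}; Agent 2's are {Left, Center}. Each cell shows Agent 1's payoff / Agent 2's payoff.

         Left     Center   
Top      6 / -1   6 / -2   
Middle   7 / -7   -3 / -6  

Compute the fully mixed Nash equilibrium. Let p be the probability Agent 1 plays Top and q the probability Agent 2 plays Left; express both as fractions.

Each player's mixing probability is pinned down by making the *other* player indifferent.
Agent 2 indifferent between Left and Center: p·(-1) + (1−p)·(-7) = p·(-2) + (1−p)·(-6) ⟹ (-7) + 6p = (-6) + 4p ⟹ p = 1/2.
Agent 1 indifferent between Top and Middle: q·6 + (1−q)·6 = q·7 + (1−q)·(-3) ⟹ 6 + 0q = (-3) + 10q ⟹ q = 9/10.

p = 1/2, q = 9/10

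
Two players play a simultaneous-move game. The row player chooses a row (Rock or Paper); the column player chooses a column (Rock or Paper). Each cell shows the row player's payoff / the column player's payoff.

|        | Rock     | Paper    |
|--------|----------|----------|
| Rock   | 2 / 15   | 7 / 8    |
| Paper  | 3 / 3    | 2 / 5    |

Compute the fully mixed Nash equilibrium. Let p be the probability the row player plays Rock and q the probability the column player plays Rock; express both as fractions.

p = 2/9, q = 5/6

Each player's mixing probability is pinned down by making the *other* player indifferent.
The column player indifferent between Rock and Paper: p·15 + (1−p)·3 = p·8 + (1−p)·5 ⟹ 3 + 12p = 5 + 3p ⟹ p = 2/9.
The row player indifferent between Rock and Paper: q·2 + (1−q)·7 = q·3 + (1−q)·2 ⟹ 7 + (-5)q = 2 + 1q ⟹ q = 5/6.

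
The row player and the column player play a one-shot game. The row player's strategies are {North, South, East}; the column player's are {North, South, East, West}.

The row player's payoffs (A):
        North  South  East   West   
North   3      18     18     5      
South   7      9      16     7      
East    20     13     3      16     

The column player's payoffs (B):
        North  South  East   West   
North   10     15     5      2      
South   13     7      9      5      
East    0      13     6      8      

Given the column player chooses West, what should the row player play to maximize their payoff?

East

With the column player fixed at West, the row player's payoffs are: North → 5, South → 7, East → 16.
The maximum is 16, achieved by East.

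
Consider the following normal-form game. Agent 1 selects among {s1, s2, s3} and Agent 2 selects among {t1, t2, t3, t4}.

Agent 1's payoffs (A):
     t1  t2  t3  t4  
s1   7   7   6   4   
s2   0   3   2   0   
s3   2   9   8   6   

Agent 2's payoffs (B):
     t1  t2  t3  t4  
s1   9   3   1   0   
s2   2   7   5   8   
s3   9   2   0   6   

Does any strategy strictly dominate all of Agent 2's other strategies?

None

Check whether one of Agent 2's strategies beats all alternatives regardless of what the opponent does.
t1 is not dominant: against s2, t2 gives 7 > 2.
t2 is not dominant: against s1, t1 gives 9 > 3.
t3 is not dominant: against s1, t1 gives 9 > 1.
t4 is not dominant: against s1, t1 gives 9 > 0.
No single strategy is best against every opponent action.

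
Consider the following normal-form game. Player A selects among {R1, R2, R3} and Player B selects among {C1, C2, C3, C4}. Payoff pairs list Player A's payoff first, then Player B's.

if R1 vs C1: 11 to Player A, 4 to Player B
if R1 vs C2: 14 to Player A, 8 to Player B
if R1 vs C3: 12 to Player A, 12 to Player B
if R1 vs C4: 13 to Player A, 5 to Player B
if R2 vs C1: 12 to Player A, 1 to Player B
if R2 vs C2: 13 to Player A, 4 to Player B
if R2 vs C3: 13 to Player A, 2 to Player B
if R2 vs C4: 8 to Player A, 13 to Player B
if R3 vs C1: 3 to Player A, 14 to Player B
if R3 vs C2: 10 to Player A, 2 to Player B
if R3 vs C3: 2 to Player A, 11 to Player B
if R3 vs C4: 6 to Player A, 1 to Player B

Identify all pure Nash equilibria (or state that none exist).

No pure-strategy Nash equilibrium

Find each player's best response to every opponent strategy; NE are the intersections.
Player A's best responses — vs C1: R2 (payoff 12); vs C2: R1 (payoff 14); vs C3: R2 (payoff 13); vs C4: R1 (payoff 13).
Player B's best responses — vs R1: C3 (payoff 12); vs R2: C4 (payoff 13); vs R3: C1 (payoff 14).
No cell has both players best-responding. For instance, Player A's best reply to C4 is R1, but against R1 Player B prefers C3 over C4.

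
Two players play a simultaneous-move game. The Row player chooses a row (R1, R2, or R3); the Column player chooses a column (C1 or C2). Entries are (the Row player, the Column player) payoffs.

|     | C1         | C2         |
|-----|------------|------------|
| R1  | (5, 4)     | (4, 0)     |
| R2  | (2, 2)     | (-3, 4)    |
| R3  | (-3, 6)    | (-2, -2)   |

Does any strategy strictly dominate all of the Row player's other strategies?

A strategy is strictly dominant if it gives the Row player a strictly higher payoff than every other strategy, against every choice by the opponent.
R1 strictly dominates: vs C1: 5 > each of {2, -3}; vs C2: 4 > each of {-3, -2}.

R1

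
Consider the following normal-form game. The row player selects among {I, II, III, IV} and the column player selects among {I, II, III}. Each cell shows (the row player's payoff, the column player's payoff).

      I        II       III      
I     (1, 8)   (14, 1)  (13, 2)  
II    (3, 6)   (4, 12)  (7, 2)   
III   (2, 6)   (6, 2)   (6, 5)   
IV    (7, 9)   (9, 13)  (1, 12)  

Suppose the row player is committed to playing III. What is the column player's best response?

With the row player fixed at III, the column player's payoffs are: I → 6, II → 2, III → 5.
The maximum is 6, achieved by I.

I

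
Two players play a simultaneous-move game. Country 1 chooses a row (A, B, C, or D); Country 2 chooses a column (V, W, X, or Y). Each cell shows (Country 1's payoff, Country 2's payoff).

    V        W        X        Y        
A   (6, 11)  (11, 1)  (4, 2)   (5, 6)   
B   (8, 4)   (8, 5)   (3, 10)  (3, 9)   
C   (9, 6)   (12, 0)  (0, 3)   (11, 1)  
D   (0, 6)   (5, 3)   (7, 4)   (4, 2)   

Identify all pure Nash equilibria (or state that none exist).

(C, V)

Check mutual best responses: a cell is a NE iff neither player can gain by unilaterally deviating.
Country 1's best responses — vs V: C (payoff 9); vs W: C (payoff 12); vs X: D (payoff 7); vs Y: C (payoff 11).
Country 2's best responses — vs A: V (payoff 11); vs B: X (payoff 10); vs C: V (payoff 6); vs D: V (payoff 6).
The only mutual best response is (C, V); neither player gains by switching there.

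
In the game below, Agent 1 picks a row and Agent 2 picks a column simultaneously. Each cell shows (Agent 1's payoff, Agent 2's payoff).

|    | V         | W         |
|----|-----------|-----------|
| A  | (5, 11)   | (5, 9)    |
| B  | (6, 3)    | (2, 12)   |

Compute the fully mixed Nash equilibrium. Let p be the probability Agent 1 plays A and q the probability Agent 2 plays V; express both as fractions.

p = 9/11, q = 3/4

Each player's mixing probability is pinned down by making the *other* player indifferent.
Agent 2 indifferent between V and W: p·11 + (1−p)·3 = p·9 + (1−p)·12 ⟹ 3 + 8p = 12 + (-3)p ⟹ p = 9/11.
Agent 1 indifferent between A and B: q·5 + (1−q)·5 = q·6 + (1−q)·2 ⟹ 5 + 0q = 2 + 4q ⟹ q = 3/4.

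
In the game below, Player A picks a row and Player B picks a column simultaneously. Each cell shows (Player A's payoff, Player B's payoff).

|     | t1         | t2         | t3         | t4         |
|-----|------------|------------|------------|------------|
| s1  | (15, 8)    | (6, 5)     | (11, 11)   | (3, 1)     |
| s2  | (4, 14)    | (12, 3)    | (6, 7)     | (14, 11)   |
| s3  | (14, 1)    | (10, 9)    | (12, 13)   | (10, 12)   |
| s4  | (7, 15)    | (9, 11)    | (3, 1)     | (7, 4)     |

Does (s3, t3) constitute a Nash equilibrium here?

Yes

Holding Player B at t3: Player A gets 12 from s3, versus 11 from s1, 6 from s2, 3 from s4. No profitable deviation for Player A.
Holding Player A at s3: Player B gets 13 from t3, versus 1 from t1, 9 from t2, 12 from t4. No profitable deviation for Player B either.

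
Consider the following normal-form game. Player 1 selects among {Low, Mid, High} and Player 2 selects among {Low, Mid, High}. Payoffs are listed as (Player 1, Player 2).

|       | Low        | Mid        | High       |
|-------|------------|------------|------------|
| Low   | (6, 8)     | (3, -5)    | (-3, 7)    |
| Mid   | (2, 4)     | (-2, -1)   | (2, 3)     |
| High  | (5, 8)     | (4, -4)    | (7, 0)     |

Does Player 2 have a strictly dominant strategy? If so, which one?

A strategy is strictly dominant if it gives Player 2 a strictly higher payoff than every other strategy, against every choice by the opponent.
Low strictly dominates: vs Low: 8 > each of {-5, 7}; vs Mid: 4 > each of {-1, 3}; vs High: 8 > each of {-4, 0}.

Low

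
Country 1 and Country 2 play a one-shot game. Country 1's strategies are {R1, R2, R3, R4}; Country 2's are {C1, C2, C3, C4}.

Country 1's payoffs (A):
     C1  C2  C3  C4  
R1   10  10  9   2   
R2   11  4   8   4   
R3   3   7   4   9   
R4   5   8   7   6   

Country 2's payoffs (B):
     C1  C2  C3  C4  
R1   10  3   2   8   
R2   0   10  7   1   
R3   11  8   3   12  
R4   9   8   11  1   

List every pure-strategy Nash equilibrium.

(R3, C4)

Find each player's best response to every opponent strategy; NE are the intersections.
Country 1's best responses — vs C1: R2 (payoff 11); vs C2: R1 (payoff 10); vs C3: R1 (payoff 9); vs C4: R3 (payoff 9).
Country 2's best responses — vs R1: C1 (payoff 10); vs R2: C2 (payoff 10); vs R3: C4 (payoff 12); vs R4: C3 (payoff 11).
The only mutual best response is (R3, C4); neither player gains by switching there.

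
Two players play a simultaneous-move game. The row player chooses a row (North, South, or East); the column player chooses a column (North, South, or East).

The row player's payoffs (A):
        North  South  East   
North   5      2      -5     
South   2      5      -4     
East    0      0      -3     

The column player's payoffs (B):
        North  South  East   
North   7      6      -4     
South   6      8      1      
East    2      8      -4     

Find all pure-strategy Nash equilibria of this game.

(North, North) and (South, South)

Find each player's best response to every opponent strategy; NE are the intersections.
The row player's best responses — vs North: North (payoff 5); vs South: South (payoff 5); vs East: East (payoff -3).
The column player's best responses — vs North: North (payoff 7); vs South: South (payoff 8); vs East: South (payoff 8).
Mutual best responses occur at (North, North) and (South, South); at each, neither player gains by switching.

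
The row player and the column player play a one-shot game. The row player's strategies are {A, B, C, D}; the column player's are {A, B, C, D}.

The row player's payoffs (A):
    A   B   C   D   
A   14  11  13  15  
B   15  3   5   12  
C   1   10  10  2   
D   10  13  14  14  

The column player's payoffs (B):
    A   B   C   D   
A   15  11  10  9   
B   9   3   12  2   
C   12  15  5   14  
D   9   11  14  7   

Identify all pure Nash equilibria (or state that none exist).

Find each player's best response to every opponent strategy; NE are the intersections.
The row player's best responses — vs A: B (payoff 15); vs B: D (payoff 13); vs C: D (payoff 14); vs D: A (payoff 15).
The column player's best responses — vs A: A (payoff 15); vs B: C (payoff 12); vs C: B (payoff 15); vs D: C (payoff 14).
The only mutual best response is (D, C); neither player gains by switching there.

(D, C)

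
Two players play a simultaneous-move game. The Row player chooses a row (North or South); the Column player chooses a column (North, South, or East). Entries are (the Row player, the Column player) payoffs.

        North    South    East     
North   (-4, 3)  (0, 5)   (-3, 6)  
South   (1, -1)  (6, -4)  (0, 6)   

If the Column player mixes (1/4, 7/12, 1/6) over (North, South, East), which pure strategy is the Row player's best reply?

Compute the Row player's expected payoff from each pure strategy against the given mix.
North: (1/4)·(-4) + (7/12)·0 + (1/6)·(-3) = -3/2
South: (1/4)·1 + (7/12)·6 + (1/6)·0 = 15/4
Highest expected payoff is 15/4, from South.

South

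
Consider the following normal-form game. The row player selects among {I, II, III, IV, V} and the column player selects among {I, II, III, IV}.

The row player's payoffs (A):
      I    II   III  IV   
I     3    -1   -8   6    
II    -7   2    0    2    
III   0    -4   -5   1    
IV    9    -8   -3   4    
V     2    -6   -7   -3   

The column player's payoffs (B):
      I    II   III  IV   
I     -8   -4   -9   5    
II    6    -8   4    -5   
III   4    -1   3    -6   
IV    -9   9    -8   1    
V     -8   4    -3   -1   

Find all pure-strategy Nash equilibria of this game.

A profile is a Nash equilibrium when each player is best-responding to the other.
The row player's best responses — vs I: IV (payoff 9); vs II: II (payoff 2); vs III: II (payoff 0); vs IV: I (payoff 6).
The column player's best responses — vs I: IV (payoff 5); vs II: I (payoff 6); vs III: I (payoff 4); vs IV: II (payoff 9); vs V: II (payoff 4).
The only mutual best response is (I, IV); neither player gains by switching there.

(I, IV)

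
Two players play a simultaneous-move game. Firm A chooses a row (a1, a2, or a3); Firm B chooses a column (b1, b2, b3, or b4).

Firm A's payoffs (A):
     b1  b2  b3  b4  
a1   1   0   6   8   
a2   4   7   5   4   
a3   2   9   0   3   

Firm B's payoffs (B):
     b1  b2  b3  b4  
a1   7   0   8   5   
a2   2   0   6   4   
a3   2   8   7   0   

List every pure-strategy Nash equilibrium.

Check mutual best responses: a cell is a NE iff neither player can gain by unilaterally deviating.
Firm A's best responses — vs b1: a2 (payoff 4); vs b2: a3 (payoff 9); vs b3: a1 (payoff 6); vs b4: a1 (payoff 8).
Firm B's best responses — vs a1: b3 (payoff 8); vs a2: b3 (payoff 6); vs a3: b2 (payoff 8).
Mutual best responses occur at (a1, b3) and (a3, b2); at each, neither player gains by switching.

(a1, b3) and (a3, b2)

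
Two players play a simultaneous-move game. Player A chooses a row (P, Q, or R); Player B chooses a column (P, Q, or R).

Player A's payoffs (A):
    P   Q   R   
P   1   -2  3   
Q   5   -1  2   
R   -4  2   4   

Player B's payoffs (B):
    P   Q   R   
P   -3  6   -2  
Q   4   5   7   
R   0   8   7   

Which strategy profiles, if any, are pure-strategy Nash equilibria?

(R, Q)

Find each player's best response to every opponent strategy; NE are the intersections.
Player A's best responses — vs P: Q (payoff 5); vs Q: R (payoff 2); vs R: R (payoff 4).
Player B's best responses — vs P: Q (payoff 6); vs Q: R (payoff 7); vs R: Q (payoff 8).
The only mutual best response is (R, Q); neither player gains by switching there.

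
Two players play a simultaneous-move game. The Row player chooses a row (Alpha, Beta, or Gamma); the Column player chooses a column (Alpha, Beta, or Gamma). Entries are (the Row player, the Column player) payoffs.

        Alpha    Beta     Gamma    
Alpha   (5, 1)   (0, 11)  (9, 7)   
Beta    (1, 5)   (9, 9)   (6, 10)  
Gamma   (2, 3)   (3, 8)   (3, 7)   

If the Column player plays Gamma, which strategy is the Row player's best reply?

Alpha

With the Column player fixed at Gamma, the Row player's payoffs are: Alpha → 9, Beta → 6, Gamma → 3.
The maximum is 9, achieved by Alpha.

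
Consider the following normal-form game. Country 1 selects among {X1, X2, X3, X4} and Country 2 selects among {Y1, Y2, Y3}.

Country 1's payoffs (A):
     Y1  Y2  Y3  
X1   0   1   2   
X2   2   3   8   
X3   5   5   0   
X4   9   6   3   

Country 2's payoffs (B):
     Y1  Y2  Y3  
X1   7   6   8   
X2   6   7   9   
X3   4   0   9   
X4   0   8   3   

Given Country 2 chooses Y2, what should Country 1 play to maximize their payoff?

X4

With Country 2 fixed at Y2, Country 1's payoffs are: X1 → 1, X2 → 3, X3 → 5, X4 → 6.
The maximum is 6, achieved by X4.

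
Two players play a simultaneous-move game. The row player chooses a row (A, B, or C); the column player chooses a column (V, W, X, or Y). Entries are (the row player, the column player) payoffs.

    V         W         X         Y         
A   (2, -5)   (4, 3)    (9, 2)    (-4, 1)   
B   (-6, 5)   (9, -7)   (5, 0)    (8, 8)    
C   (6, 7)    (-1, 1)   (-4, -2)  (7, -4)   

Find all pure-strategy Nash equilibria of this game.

(B, Y) and (C, V)

Check mutual best responses: a cell is a NE iff neither player can gain by unilaterally deviating.
The row player's best responses — vs V: C (payoff 6); vs W: B (payoff 9); vs X: A (payoff 9); vs Y: B (payoff 8).
The column player's best responses — vs A: W (payoff 3); vs B: Y (payoff 8); vs C: V (payoff 7).
Mutual best responses occur at (B, Y) and (C, V); at each, neither player gains by switching.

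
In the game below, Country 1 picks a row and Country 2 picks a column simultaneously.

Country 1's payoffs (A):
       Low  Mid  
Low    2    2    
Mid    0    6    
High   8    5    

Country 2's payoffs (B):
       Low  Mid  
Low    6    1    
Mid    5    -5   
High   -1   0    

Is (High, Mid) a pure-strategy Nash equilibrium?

Holding Country 2 at Mid: Country 1 gets 5 from High but could get 6 by switching to Mid. Country 1 has a profitable deviation.

No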